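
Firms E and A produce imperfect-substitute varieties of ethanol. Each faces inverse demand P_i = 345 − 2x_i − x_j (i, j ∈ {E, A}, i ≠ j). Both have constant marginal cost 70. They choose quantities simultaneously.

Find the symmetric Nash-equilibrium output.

55

Firm E's profit: π = x_E(345 − 2x_E − x_A) − 70x_E.
∂π/∂x_E = 275 − 4x_E − x_A = 0 ⇒ x_E = 68.75 − 0.25x_A.
Setting x_E = x_A in the reaction function: x_E = 68.75 − 0.25x_E, so x_E = 68.75 / 1.25 = 55.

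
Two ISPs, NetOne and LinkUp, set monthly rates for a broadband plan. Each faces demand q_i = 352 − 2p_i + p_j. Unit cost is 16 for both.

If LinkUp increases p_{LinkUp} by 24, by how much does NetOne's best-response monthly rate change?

NetOne's profit: π = (p_{NetOne} − 16)(352 − 2p_{NetOne} + p_{LinkUp}).
∂π/∂p_{NetOne} = 384 − 4p_{NetOne} + p_{LinkUp} = 0 ⇒ p_{NetOne} = 96 + 0.25p_{LinkUp}.
The reaction-function slope is 0.25, so a 24-unit rise in p_{LinkUp} moves p_{NetOne} by 0.25 × 24 = 6. NetOne's best response rises — the actions are strategic complements.

6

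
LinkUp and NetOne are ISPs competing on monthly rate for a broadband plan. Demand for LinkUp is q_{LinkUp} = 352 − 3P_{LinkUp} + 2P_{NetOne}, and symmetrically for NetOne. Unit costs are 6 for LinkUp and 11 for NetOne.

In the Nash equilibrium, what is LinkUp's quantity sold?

LinkUp's profit: π = (P_{LinkUp} − 6)(352 − 3P_{LinkUp} + 2P_{NetOne}).
∂π/∂P_{LinkUp} = 370 − 6P_{LinkUp} + 2P_{NetOne} = 0 ⇒ P_{LinkUp} = 185/3 + (1/3)P_{NetOne}.
Similarly P_{NetOne} = 385/6 + (1/3)P_{LinkUp}.
Solving the two reaction functions simultaneously: (1 − (1/3)(1/3))P_{LinkUp} = 185/3 + (1/3)·(385/6), so (8/9)P_{LinkUp} = 1495/18 and P_{LinkUp} = 93.4375.
Then P_{NetOne} = 385/6 + (1/3)·93.4375 = 95.3125.
q_{LinkUp} = 352 − 3·93.4375 + 2·95.3125 = 262.3125.

262.3125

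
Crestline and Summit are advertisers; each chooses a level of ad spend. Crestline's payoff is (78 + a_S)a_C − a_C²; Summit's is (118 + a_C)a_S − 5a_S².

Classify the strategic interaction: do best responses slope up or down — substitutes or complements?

Expanding Crestline's payoff: 78a_C + a_Sa_C − a_C².
∂π/∂a_C = 78 + a_S − 2a_C = 0, so a_C = 39 + 0.5a_S.
The best-response slope da_C/da_S = 0.5 > 0: the reaction function is upward-sloping, so the choices are strategic complements.

strategic complements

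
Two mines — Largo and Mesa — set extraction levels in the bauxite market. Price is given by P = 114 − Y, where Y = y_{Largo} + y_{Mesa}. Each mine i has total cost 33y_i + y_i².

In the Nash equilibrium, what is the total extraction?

32.4

Mine Largo's profit: π = y_{Largo}(114 − (y_{Largo} + y_{Mesa})) − 33y_{Largo} − y_{Largo}².
∂π/∂y_{Largo} = 81 − 4y_{Largo} − y_{Mesa} = 0, so y_{Largo} = 20.25 − 0.25y_{Mesa}.
Setting y_{Largo} = y_{Mesa} in the reaction function: y_{Largo} = 20.25 − 0.25y_{Largo}, so y_{Largo} = 20.25 / 1.25 = 16.2.
Total extraction: 16.2 + 16.2 = 32.4.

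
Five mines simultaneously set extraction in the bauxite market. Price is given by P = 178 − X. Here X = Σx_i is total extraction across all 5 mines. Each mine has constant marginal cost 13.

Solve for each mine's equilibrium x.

A representative mine's profit is π_i = x_i(178 − X) − 13x_i, with X = x_i + Σ_{j≠i} x_j.
First-order condition: 165 − 2x_i − Σ_{j≠i} x_j = 0.
Imposing symmetry (x_j = x for all j) turns Σ_{j≠i} x_j into 4x, so 165 = 6x and x = 27.5.

27.5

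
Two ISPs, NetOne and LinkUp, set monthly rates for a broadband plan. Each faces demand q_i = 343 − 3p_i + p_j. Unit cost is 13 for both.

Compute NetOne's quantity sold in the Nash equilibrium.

190.2

NetOne's profit: π = (p_{NetOne} − 13)(343 − 3p_{NetOne} + p_{LinkUp}).
∂π/∂p_{NetOne} = 382 − 6p_{NetOne} + p_{LinkUp} = 0 ⇒ p_{NetOne} = 191/3 + (1/6)p_{LinkUp}.
The game is symmetric, so in equilibrium p_{LinkUp} = p_{NetOne}: the reaction function gives (5/6)p_{NetOne} = 191/3, hence p_{NetOne} = 76.4.
q_{NetOne} = 343 − 3·76.4 + 76.4 = 190.2.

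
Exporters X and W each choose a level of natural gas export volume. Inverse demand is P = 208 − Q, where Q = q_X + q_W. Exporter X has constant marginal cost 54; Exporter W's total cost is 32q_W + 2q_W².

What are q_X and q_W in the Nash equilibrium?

68, 18

Exporter X's profit: π = q_X(208 − (q_X + q_W)) − 54q_X.
∂π/∂q_X = 154 − 2q_X − q_W = 0, so q_X = 77 − 0.5q_W.
For W: ∂π/∂q_W = 176 − 6q_W − q_X = 0 ⇒ q_W = 88/3 − (1/6)q_X.
Solving the two reaction functions simultaneously: (1 − (−0.5)(−1/6))q_X = 77 − 0.5·(88/3), so (11/12)q_X = 187/3 and q_X = 68.
Then q_W = 88/3 − (1/6)·68 = 18.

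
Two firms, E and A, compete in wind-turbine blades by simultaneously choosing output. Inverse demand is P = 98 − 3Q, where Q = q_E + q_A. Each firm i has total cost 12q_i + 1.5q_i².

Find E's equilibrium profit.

Firm E's profit: π = q_E(98 − 3(q_E + q_A)) − 12q_E − 1.5q_E².
∂π/∂q_E = 86 − 9q_E − 3q_A = 0, so q_E = 86/9 − (1/3)q_A.
Setting q_E = q_A in the reaction function: q_E = 86/9 − (1/3)q_E, so q_E = (86/9) / (4/3) = 43/6.
Price P = 98 − 3·(43/3) = 55.
E's profit: (55 − 12)·(43/6) − 1.5(43/6)² = 231.125.

231.125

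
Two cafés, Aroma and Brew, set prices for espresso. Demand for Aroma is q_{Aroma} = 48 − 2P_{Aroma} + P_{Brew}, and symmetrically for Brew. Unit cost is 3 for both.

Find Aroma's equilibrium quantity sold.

30

Aroma's profit: π = (P_{Aroma} − 3)(48 − 2P_{Aroma} + P_{Brew}).
∂π/∂P_{Aroma} = 54 − 4P_{Aroma} + P_{Brew} = 0 ⇒ P_{Aroma} = 13.5 + 0.25P_{Brew}.
The game is symmetric, so in equilibrium P_{Brew} = P_{Aroma}: the reaction function gives 0.75P_{Aroma} = 13.5, hence P_{Aroma} = 18.
q_{Aroma} = 48 − 2·18 + 18 = 30.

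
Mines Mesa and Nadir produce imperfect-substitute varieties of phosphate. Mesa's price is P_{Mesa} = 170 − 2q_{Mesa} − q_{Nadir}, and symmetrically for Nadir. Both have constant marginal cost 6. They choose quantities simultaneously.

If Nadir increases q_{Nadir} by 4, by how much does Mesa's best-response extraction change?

-1

Mine Mesa's profit: π = q_{Mesa}(170 − 2q_{Mesa} − q_{Nadir}) − 6q_{Mesa}.
∂π/∂q_{Mesa} = 164 − 4q_{Mesa} − q_{Nadir} = 0 ⇒ q_{Mesa} = 41 − 0.25q_{Nadir}.
The reaction-function slope is −0.25, so a 4-unit rise in q_{Nadir} moves q_{Mesa} by −0.25 × 4 = −1. Mesa's best response falls — the actions are strategic substitutes.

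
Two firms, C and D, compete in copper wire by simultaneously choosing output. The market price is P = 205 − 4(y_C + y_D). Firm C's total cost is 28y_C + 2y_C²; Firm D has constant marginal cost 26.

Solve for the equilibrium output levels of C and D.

8.75, 18

Firm C's profit: π = y_C(205 − 4(y_C + y_D)) − 28y_C − 2y_C².
∂π/∂y_C = 177 − 12y_C − 4y_D = 0, so y_C = 14.75 − (1/3)y_D.
For D: ∂π/∂y_D = 179 − 8y_D − 4y_C = 0 ⇒ y_D = 22.375 − 0.5y_C.
Solving the two reaction functions simultaneously: (1 − (−1/3)(−0.5))y_C = 14.75 − (1/3)·22.375, so (5/6)y_C = 175/24 and y_C = 8.75.
Then y_D = 22.375 − 0.5·8.75 = 18.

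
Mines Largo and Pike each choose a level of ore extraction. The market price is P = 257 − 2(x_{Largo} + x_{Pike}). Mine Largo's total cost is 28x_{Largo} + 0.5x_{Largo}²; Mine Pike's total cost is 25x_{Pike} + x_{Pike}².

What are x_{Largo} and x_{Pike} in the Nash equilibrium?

35, 27

Mine Largo's profit: π = x_{Largo}(257 − 2(x_{Largo} + x_{Pike})) − 28x_{Largo} − 0.5x_{Largo}².
∂π/∂x_{Largo} = 229 − 5x_{Largo} − 2x_{Pike} = 0, so x_{Largo} = 45.8 − 0.4x_{Pike}.
For Pike: ∂π/∂x_{Pike} = 232 − 6x_{Pike} − 2x_{Largo} = 0 ⇒ x_{Pike} = 116/3 − (1/3)x_{Largo}.
Plugging x_{Pike} into Largo's best response: x_{Largo} = 45.8 − 0.4(116/3 − (1/3)x_{Largo}) ⇒ (13/15)x_{Largo} = 91/3, so x_{Largo} = 35.
Then x_{Pike} = 116/3 − (1/3)·35 = 27.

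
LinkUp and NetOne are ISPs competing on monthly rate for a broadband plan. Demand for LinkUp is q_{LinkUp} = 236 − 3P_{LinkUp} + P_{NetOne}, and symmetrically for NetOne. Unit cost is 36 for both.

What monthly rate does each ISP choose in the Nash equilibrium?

68.8

LinkUp's profit: π = (P_{LinkUp} − 36)(236 − 3P_{LinkUp} + P_{NetOne}).
∂π/∂P_{LinkUp} = 344 − 6P_{LinkUp} + P_{NetOne} = 0 ⇒ P_{LinkUp} = 172/3 + (1/6)P_{NetOne}.
By symmetry P_{NetOne} = P_{LinkUp}; substituting into the reaction function, (5/6)P_{LinkUp} = 172/3 and P_{LinkUp} = 68.8.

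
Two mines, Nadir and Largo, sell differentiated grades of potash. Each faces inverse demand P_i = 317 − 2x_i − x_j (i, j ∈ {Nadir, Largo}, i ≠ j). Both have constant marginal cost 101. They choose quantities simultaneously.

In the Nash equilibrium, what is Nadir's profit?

Mine Nadir's profit: π = x_{Nadir}(317 − 2x_{Nadir} − x_{Largo}) − 101x_{Nadir}.
∂π/∂x_{Nadir} = 216 − 4x_{Nadir} − x_{Largo} = 0 ⇒ x_{Nadir} = 54 − 0.25x_{Largo}.
Setting x_{Nadir} = x_{Largo} in the reaction function: x_{Nadir} = 54 − 0.25x_{Nadir}, so x_{Nadir} = 54 / 1.25 = 43.2.
P_{Nadir} = 317 − 2·43.2 − 43.2 = 187.4.
Profit = (187.4 − 101)·43.2 = 3732.48.

3732.48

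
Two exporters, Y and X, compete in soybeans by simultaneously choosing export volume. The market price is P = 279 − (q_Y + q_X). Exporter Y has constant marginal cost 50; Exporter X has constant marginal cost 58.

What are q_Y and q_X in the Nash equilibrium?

Exporter Y's profit: π = q_Y(279 − (q_Y + q_X)) − 50q_Y.
∂π/∂q_Y = 229 − 2q_Y − q_X = 0, so q_Y = 114.5 − 0.5q_X.
By the same steps for X: q_X = 110.5 − 0.5q_Y.
Solving the two reaction functions simultaneously: (1 − (−0.5)(−0.5))q_Y = 114.5 − 0.5·110.5, so 0.75q_Y = 59.25 and q_Y = 79.
Then q_X = 110.5 − 0.5·79 = 71.

79, 71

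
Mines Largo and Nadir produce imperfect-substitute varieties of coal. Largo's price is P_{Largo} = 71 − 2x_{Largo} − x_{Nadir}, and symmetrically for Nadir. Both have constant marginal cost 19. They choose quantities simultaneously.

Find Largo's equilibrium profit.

Mine Largo's profit: π = x_{Largo}(71 − 2x_{Largo} − x_{Nadir}) − 19x_{Largo}.
∂π/∂x_{Largo} = 52 − 4x_{Largo} − x_{Nadir} = 0 ⇒ x_{Largo} = 13 − 0.25x_{Nadir}.
Setting x_{Largo} = x_{Nadir} in the reaction function: x_{Largo} = 13 − 0.25x_{Largo}, so x_{Largo} = 13 / 1.25 = 10.4.
P_{Largo} = 71 − 2·10.4 − 10.4 = 39.8.
Profit = (39.8 − 19)·10.4 = 216.32.

216.32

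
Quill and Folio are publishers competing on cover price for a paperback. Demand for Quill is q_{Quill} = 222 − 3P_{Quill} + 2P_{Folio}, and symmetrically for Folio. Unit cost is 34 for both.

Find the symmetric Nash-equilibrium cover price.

81

Quill's profit: π = (P_{Quill} − 34)(222 − 3P_{Quill} + 2P_{Folio}).
∂π/∂P_{Quill} = 324 − 6P_{Quill} + 2P_{Folio} = 0 ⇒ P_{Quill} = 54 + (1/3)P_{Folio}.
By symmetry P_{Folio} = P_{Quill}; substituting into the reaction function, (2/3)P_{Quill} = 54 and P_{Quill} = 81.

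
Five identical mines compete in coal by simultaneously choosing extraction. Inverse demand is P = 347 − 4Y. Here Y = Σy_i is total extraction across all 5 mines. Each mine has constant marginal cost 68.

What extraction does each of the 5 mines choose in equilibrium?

A representative mine's profit is π_i = y_i(347 − 4Y) − 68y_i, with Y = y_i + Σ_{j≠i} y_j.
First-order condition: 279 − 8y_i − 4Σ_{j≠i} y_j = 0.
Imposing symmetry (y_j = y for all j) turns Σ_{j≠i} y_j into 4y, so 279 = 24y and y = 11.625.

11.625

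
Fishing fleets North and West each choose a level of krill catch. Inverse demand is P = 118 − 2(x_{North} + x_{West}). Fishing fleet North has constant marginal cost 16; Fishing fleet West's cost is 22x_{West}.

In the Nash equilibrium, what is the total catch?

33

Fishing fleet North's profit: π = x_{North}(118 − 2(x_{North} + x_{West})) − 16x_{North}.
∂π/∂x_{North} = 102 − 4x_{North} − 2x_{West} = 0, so x_{North} = 25.5 − 0.5x_{West}.
By the same steps for West: x_{West} = 24 − 0.5x_{North}.
Solving the two reaction functions simultaneously: (1 − (−0.5)(−0.5))x_{North} = 25.5 − 0.5·24, so 0.75x_{North} = 13.5 and x_{North} = 18.
Then x_{West} = 24 − 0.5·18 = 15.
Total catch: 18 + 15 = 33.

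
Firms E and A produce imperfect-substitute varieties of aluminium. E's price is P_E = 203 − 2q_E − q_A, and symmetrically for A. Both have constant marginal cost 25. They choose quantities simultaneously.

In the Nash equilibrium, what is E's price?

96.2

Firm E's profit: π = q_E(203 − 2q_E − q_A) − 25q_E.
∂π/∂q_E = 178 − 4q_E − q_A = 0 ⇒ q_E = 44.5 − 0.25q_A.
By symmetry q_A = q_E; substituting into the reaction function, 1.25q_E = 44.5 and q_E = 35.6.
P_E = 203 − 2·35.6 − 35.6 = 96.2.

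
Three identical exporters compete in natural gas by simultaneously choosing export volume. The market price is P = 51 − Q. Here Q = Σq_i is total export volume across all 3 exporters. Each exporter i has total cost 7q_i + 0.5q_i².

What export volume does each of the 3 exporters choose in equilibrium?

A representative exporter's profit is π_i = q_i(51 − Q) − 7q_i − 0.5q_i², with Q = q_i + Σ_{j≠i} q_j.
First-order condition: 44 − 3q_i − Σ_{j≠i} q_j = 0.
With identical exporters, set every q_j = q: then 44 − 3q − 2q = 0, i.e. q = 44/5 = 8.8.

8.8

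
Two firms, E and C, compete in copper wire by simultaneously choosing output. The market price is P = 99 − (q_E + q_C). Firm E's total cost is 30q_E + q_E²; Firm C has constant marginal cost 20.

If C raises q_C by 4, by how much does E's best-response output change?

Firm E's profit: π = q_E(99 − (q_E + q_C)) − 30q_E − q_E².
∂π/∂q_E = 69 − 4q_E − q_C = 0, so q_E = 17.25 − 0.25q_C.
The reaction-function slope is −0.25, so a 4-unit rise in q_C moves q_E by −0.25 × 4 = −1. E's best response falls — the actions are strategic substitutes.

-1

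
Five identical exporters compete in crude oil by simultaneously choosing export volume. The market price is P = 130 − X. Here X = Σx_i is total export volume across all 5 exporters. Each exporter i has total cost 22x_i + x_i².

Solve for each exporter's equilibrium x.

13.5

A representative exporter's profit is π_i = x_i(130 − X) − 22x_i − x_i², with X = x_i + Σ_{j≠i} x_j.
First-order condition: 108 − 4x_i − Σ_{j≠i} x_j = 0.
Imposing symmetry (x_j = x for all j) turns Σ_{j≠i} x_j into 4x, so 108 = 8x and x = 13.5.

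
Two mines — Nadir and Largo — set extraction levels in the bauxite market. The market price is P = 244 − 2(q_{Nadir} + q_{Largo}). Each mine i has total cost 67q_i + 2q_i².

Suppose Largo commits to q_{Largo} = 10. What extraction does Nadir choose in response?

Mine Nadir's profit: π = q_{Nadir}(244 − 2(q_{Nadir} + q_{Largo})) − 67q_{Nadir} − 2q_{Nadir}².
∂π/∂q_{Nadir} = 177 − 8q_{Nadir} − 2q_{Largo} = 0, so q_{Nadir} = 22.125 − 0.25q_{Largo}.
At q_{Largo} = 10: q_{Nadir} = 22.125 − 0.25·10 = 19.625.

19.625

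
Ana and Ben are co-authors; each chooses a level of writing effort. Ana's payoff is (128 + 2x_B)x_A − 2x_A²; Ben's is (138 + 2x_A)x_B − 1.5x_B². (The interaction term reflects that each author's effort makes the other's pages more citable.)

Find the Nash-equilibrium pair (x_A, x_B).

82.5, 101

Expanding Ana's payoff: 128x_A + 2x_Bx_A − 2x_A².
∂π/∂x_A = 128 + 2x_B − 4x_A = 0, so x_A = 32 + 0.5x_B.
Likewise for Ben: x_B = 46 + (2/3)x_A.
Solving the two reaction functions simultaneously: (1 − (0.5)(2/3))x_A = 32 + 0.5·46, so (2/3)x_A = 55 and x_A = 82.5.
Then x_B = 46 + (2/3)·82.5 = 101.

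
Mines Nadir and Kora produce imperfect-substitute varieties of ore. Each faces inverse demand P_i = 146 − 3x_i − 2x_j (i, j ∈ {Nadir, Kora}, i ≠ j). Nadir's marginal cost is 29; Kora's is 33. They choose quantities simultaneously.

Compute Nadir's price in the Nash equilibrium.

Mine Nadir's profit: π = x_{Nadir}(146 − 3x_{Nadir} − 2x_{Kora}) − 29x_{Nadir}.
∂π/∂x_{Nadir} = 117 − 6x_{Nadir} − 2x_{Kora} = 0 ⇒ x_{Nadir} = 19.5 − (1/3)x_{Kora}.
Similarly x_{Kora} = 113/6 − (1/3)x_{Nadir}.
Solving the two reaction functions simultaneously: (1 − (−1/3)(−1/3))x_{Nadir} = 19.5 − (1/3)·(113/6), so (8/9)x_{Nadir} = 119/9 and x_{Nadir} = 14.875.
Then x_{Kora} = 113/6 − (1/3)·14.875 = 13.875.
P_{Nadir} = 146 − 3·14.875 − 2·13.875 = 73.625.

73.625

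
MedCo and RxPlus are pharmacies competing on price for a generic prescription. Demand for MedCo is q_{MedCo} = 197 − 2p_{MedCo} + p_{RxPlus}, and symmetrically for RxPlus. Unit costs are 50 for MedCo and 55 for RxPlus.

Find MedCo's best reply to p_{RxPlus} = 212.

MedCo's profit: π = (p_{MedCo} − 50)(197 − 2p_{MedCo} + p_{RxPlus}).
∂π/∂p_{MedCo} = 297 − 4p_{MedCo} + p_{RxPlus} = 0 ⇒ p_{MedCo} = 74.25 + 0.25p_{RxPlus}.
At p_{RxPlus} = 212: p_{MedCo} = 74.25 + 0.25·212 = 127.25.

127.25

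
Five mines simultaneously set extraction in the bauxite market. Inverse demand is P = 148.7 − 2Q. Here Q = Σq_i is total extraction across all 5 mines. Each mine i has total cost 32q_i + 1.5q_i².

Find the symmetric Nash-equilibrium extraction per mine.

A representative mine's profit is π_i = q_i(148.7 − 2Q) − 32q_i − 1.5q_i², with Q = q_i + Σ_{j≠i} q_j.
First-order condition: 116.7 − 7q_i − 2Σ_{j≠i} q_j = 0.
In a symmetric equilibrium every mine chooses the same q, so Σ_{j≠i} q_j = 4q. The condition becomes 116.7 − 15q = 0, giving q = 116.7/15 = 7.78.

7.78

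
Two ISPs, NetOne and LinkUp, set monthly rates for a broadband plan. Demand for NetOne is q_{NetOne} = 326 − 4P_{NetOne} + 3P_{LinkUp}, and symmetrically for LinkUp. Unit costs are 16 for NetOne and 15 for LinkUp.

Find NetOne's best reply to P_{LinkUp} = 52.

68.25

NetOne's profit: π = (P_{NetOne} − 16)(326 − 4P_{NetOne} + 3P_{LinkUp}).
∂π/∂P_{NetOne} = 390 − 8P_{NetOne} + 3P_{LinkUp} = 0 ⇒ P_{NetOne} = 48.75 + 0.375P_{LinkUp}.
At P_{LinkUp} = 52: P_{NetOne} = 48.75 + 0.375·52 = 68.25.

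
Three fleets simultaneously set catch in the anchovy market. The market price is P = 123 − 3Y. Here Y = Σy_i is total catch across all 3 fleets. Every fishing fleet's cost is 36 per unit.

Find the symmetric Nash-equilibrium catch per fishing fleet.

7.25

A representative fishing fleet's profit is π_i = y_i(123 − 3Y) − 36y_i, with Y = y_i + Σ_{j≠i} y_j.
First-order condition: 87 − 6y_i − 3Σ_{j≠i} y_j = 0.
In a symmetric equilibrium every fishing fleet chooses the same y, so Σ_{j≠i} y_j = 2y. The condition becomes 87 − 12y = 0, giving y = 87/12 = 7.25.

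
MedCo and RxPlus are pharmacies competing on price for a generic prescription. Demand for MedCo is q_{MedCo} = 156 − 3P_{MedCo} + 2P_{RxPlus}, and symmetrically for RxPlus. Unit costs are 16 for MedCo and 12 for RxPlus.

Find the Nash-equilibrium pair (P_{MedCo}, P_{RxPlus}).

MedCo's profit: π = (P_{MedCo} − 16)(156 − 3P_{MedCo} + 2P_{RxPlus}).
∂π/∂P_{MedCo} = 204 − 6P_{MedCo} + 2P_{RxPlus} = 0 ⇒ P_{MedCo} = 34 + (1/3)P_{RxPlus}.
Similarly P_{RxPlus} = 32 + (1/3)P_{MedCo}.
Plugging P_{RxPlus} into MedCo's best response: P_{MedCo} = 34 + (1/3)(32 + (1/3)P_{MedCo}) ⇒ (8/9)P_{MedCo} = 134/3, so P_{MedCo} = 50.25.
Then P_{RxPlus} = 32 + (1/3)·50.25 = 48.75.

50.25, 48.75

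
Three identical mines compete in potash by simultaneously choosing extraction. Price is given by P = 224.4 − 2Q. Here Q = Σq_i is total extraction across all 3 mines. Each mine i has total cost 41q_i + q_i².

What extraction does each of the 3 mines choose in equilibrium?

A representative mine's profit is π_i = q_i(224.4 − 2Q) − 41q_i − q_i², with Q = q_i + Σ_{j≠i} q_j.
First-order condition: 183.4 − 6q_i − 2Σ_{j≠i} q_j = 0.
With identical mines, set every q_j = q: then 183.4 − 6q − 4q = 0, i.e. q = 183.4/10 = 18.34.

18.34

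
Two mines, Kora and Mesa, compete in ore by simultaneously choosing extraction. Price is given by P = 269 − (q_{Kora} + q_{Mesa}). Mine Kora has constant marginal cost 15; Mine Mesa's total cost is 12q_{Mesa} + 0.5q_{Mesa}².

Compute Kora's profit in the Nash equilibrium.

Mine Kora's profit: π = q_{Kora}(269 − (q_{Kora} + q_{Mesa})) − 15q_{Kora}.
∂π/∂q_{Kora} = 254 − 2q_{Kora} − q_{Mesa} = 0, so q_{Kora} = 127 − 0.5q_{Mesa}.
For Mesa: ∂π/∂q_{Mesa} = 257 − 3q_{Mesa} − q_{Kora} = 0 ⇒ q_{Mesa} = 257/3 − (1/3)q_{Kora}.
Solving the two reaction functions simultaneously: (1 − (−0.5)(−1/3))q_{Kora} = 127 − 0.5·(257/3), so (5/6)q_{Kora} = 505/6 and q_{Kora} = 101.
Then q_{Mesa} = 257/3 − (1/3)·101 = 52.
Price P = 269 − 153 = 116.
Kora's profit: (116 − 15)·101 = 10201.

10201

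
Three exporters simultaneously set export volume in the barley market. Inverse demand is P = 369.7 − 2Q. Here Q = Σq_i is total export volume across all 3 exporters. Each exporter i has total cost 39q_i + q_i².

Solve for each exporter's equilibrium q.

A representative exporter's profit is π_i = q_i(369.7 − 2Q) − 39q_i − q_i², with Q = q_i + Σ_{j≠i} q_j.
First-order condition: 330.7 − 6q_i − 2Σ_{j≠i} q_j = 0.
Imposing symmetry (q_j = q for all j) turns Σ_{j≠i} q_j into 2q, so 330.7 = 10q and q = 33.07.

33.07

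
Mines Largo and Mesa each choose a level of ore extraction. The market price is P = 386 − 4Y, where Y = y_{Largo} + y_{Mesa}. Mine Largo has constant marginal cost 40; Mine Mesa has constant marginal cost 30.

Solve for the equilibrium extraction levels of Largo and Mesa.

28, 30.5

Mine Largo's profit: π = y_{Largo}(386 − 4(y_{Largo} + y_{Mesa})) − 40y_{Largo}.
∂π/∂y_{Largo} = 346 − 8y_{Largo} − 4y_{Mesa} = 0, so y_{Largo} = 43.25 − 0.5y_{Mesa}.
By the same steps for Mesa: y_{Mesa} = 44.5 − 0.5y_{Largo}.
Substituting the second reaction function into the first: y_{Largo} = 43.25 − 0.5(44.5 − 0.5y_{Largo}), which gives 0.75y_{Largo} = 21 ⇒ y_{Largo} = 28.
Then y_{Mesa} = 44.5 − 0.5·28 = 30.5.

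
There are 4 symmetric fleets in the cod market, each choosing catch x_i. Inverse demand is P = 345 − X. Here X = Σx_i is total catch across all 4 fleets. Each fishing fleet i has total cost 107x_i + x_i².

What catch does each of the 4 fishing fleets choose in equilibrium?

A representative fishing fleet's profit is π_i = x_i(345 − X) − 107x_i − x_i², with X = x_i + Σ_{j≠i} x_j.
First-order condition: 238 − 4x_i − Σ_{j≠i} x_j = 0.
In a symmetric equilibrium every fishing fleet chooses the same x, so Σ_{j≠i} x_j = 3x. The condition becomes 238 − 7x = 0, giving x = 238/7 = 34.

34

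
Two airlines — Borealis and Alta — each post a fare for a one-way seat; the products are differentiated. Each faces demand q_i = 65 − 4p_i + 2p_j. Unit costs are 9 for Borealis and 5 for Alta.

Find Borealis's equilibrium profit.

Borealis's profit: π = (p_{Borealis} − 9)(65 − 4p_{Borealis} + 2p_{Alta}).
∂π/∂p_{Borealis} = 101 − 8p_{Borealis} + 2p_{Alta} = 0 ⇒ p_{Borealis} = 12.625 + 0.25p_{Alta}.
Similarly p_{Alta} = 10.625 + 0.25p_{Borealis}.
Solving the two reaction functions simultaneously: (1 − (0.25)(0.25))p_{Borealis} = 12.625 + 0.25·10.625, so 0.9375p_{Borealis} = 489/32 and p_{Borealis} = 16.3.
Then p_{Alta} = 10.625 + 0.25·16.3 = 14.7.
q_{Borealis} = 65 − 4·16.3 + 2·14.7 = 29.2.
Profit = (16.3 − 9)·29.2 = 213.16.

213.16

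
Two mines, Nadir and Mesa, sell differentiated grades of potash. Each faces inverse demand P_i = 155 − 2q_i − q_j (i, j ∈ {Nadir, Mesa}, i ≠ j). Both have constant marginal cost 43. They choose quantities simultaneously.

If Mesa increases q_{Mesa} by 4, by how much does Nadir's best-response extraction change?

-1

Mine Nadir's profit: π = q_{Nadir}(155 − 2q_{Nadir} − q_{Mesa}) − 43q_{Nadir}.
∂π/∂q_{Nadir} = 112 − 4q_{Nadir} − q_{Mesa} = 0 ⇒ q_{Nadir} = 28 − 0.25q_{Mesa}.
The reaction-function slope is −0.25, so a 4-unit rise in q_{Mesa} moves q_{Nadir} by −0.25 × 4 = −1. Nadir's best response falls — the actions are strategic substitutes.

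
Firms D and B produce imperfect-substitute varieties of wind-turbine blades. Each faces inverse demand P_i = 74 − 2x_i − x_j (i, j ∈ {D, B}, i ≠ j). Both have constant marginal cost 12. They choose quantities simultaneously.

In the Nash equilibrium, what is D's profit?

307.52

Firm D's profit: π = x_D(74 − 2x_D − x_B) − 12x_D.
∂π/∂x_D = 62 − 4x_D − x_B = 0 ⇒ x_D = 15.5 − 0.25x_B.
Setting x_D = x_B in the reaction function: x_D = 15.5 − 0.25x_D, so x_D = 15.5 / 1.25 = 12.4.
P_D = 74 − 2·12.4 − 12.4 = 36.8.
Profit = (36.8 − 12)·12.4 = 307.52.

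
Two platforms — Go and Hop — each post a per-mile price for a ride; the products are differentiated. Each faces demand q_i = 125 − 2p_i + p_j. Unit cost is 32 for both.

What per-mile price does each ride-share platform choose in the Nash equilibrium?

Go's profit: π = (p_{Go} − 32)(125 − 2p_{Go} + p_{Hop}).
∂π/∂p_{Go} = 189 − 4p_{Go} + p_{Hop} = 0 ⇒ p_{Go} = 47.25 + 0.25p_{Hop}.
The game is symmetric, so in equilibrium p_{Hop} = p_{Go}: the reaction function gives 0.75p_{Go} = 47.25, hence p_{Go} = 63.

63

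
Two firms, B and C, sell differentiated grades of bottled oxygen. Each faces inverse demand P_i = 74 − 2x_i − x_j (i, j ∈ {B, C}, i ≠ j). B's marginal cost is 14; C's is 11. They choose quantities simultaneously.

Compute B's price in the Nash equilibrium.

37.6

Firm B's profit: π = x_B(74 − 2x_B − x_C) − 14x_B.
∂π/∂x_B = 60 − 4x_B − x_C = 0 ⇒ x_B = 15 − 0.25x_C.
Similarly x_C = 15.75 − 0.25x_B.
Solving the two reaction functions simultaneously: (1 − (−0.25)(−0.25))x_B = 15 − 0.25·15.75, so 0.9375x_B = 11.0625 and x_B = 11.8.
Then x_C = 15.75 − 0.25·11.8 = 12.8.
P_B = 74 − 2·11.8 − 12.8 = 37.6.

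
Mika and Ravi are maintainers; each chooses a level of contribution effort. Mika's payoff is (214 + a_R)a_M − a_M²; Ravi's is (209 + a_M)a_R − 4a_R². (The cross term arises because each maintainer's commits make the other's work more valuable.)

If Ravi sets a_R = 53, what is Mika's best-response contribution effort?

133.5

Expanding Mika's payoff: 214a_M + a_Ra_M − a_M².
∂π/∂a_M = 214 + a_R − 2a_M = 0, so a_M = 107 + 0.5a_R.
At a_R = 53: a_M = 107 + 0.5·53 = 133.5.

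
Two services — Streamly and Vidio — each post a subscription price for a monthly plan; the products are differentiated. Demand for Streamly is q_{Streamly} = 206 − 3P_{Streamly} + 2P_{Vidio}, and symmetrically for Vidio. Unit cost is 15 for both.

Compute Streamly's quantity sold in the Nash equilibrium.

Streamly's profit: π = (P_{Streamly} − 15)(206 − 3P_{Streamly} + 2P_{Vidio}).
∂π/∂P_{Streamly} = 251 − 6P_{Streamly} + 2P_{Vidio} = 0 ⇒ P_{Streamly} = 251/6 + (1/3)P_{Vidio}.
Setting P_{Streamly} = P_{Vidio} in the reaction function: P_{Streamly} = 251/6 + (1/3)P_{Streamly}, so P_{Streamly} = (251/6) / (2/3) = 62.75.
q_{Streamly} = 206 − 3·62.75 + 2·62.75 = 143.25.

143.25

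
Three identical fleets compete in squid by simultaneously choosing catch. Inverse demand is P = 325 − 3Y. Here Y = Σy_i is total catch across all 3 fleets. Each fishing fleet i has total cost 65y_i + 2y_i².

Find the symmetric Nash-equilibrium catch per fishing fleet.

A representative fishing fleet's profit is π_i = y_i(325 − 3Y) − 65y_i − 2y_i², with Y = y_i + Σ_{j≠i} y_j.
First-order condition: 260 − 10y_i − 3Σ_{j≠i} y_j = 0.
With identical fishing fleets, set every y_j = y: then 260 − 10y − 6y = 0, i.e. y = 260/16 = 16.25.

16.25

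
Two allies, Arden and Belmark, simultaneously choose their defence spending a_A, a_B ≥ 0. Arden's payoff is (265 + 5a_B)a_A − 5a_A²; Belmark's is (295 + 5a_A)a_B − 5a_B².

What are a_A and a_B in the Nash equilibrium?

55, 57

Expanding Arden's payoff: 265a_A + 5a_Ba_A − 5a_A².
∂π/∂a_A = 265 + 5a_B − 10a_A = 0, so a_A = 26.5 + 0.5a_B.
Likewise for Belmark: a_B = 29.5 + 0.5a_A.
Plugging a_B into Arden's best response: a_A = 26.5 + 0.5(29.5 + 0.5a_A) ⇒ 0.75a_A = 41.25, so a_A = 55.
Then a_B = 29.5 + 0.5·55 = 57.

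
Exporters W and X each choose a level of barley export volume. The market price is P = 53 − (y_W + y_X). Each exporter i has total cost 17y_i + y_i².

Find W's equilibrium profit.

Exporter W's profit: π = y_W(53 − (y_W + y_X)) − 17y_W − y_W².
∂π/∂y_W = 36 − 4y_W − y_X = 0, so y_W = 9 − 0.25y_X.
Setting y_W = y_X in the reaction function: y_W = 9 − 0.25y_W, so y_W = 9 / 1.25 = 7.2.
Price P = 53 − 14.4 = 38.6.
W's profit: (38.6 − 17)·7.2 − (7.2)² = 103.68.

103.68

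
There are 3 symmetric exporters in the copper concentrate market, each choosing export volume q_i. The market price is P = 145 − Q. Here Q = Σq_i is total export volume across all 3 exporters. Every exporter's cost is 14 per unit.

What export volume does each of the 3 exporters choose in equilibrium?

A representative exporter's profit is π_i = q_i(145 − Q) − 14q_i, with Q = q_i + Σ_{j≠i} q_j.
First-order condition: 131 − 2q_i − Σ_{j≠i} q_j = 0.
In a symmetric equilibrium every exporter chooses the same q, so Σ_{j≠i} q_j = 2q. The condition becomes 131 − 4q = 0, giving q = 131/4 = 32.75.

32.75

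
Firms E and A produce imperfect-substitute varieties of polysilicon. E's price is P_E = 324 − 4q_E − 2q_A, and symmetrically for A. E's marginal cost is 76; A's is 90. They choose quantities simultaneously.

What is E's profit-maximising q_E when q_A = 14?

27.5

Firm E's profit: π = q_E(324 − 4q_E − 2q_A) − 76q_E.
∂π/∂q_E = 248 − 8q_E − 2q_A = 0 ⇒ q_E = 31 − 0.25q_A.
At q_A = 14: q_E = 31 − 0.25·14 = 27.5.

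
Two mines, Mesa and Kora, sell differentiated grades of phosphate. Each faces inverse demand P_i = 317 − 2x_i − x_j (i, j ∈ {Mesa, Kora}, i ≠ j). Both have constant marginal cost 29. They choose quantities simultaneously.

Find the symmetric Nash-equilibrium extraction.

57.6

Mine Mesa's profit: π = x_{Mesa}(317 − 2x_{Mesa} − x_{Kora}) − 29x_{Mesa}.
∂π/∂x_{Mesa} = 288 − 4x_{Mesa} − x_{Kora} = 0 ⇒ x_{Mesa} = 72 − 0.25x_{Kora}.
The game is symmetric, so in equilibrium x_{Kora} = x_{Mesa}: the reaction function gives 1.25x_{Mesa} = 72, hence x_{Mesa} = 57.6.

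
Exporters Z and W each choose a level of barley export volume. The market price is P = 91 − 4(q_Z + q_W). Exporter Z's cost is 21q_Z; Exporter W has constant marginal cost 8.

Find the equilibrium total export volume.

Exporter Z's profit: π = q_Z(91 − 4(q_Z + q_W)) − 21q_Z.
∂π/∂q_Z = 70 − 8q_Z − 4q_W = 0, so q_Z = 8.75 − 0.5q_W.
By the same steps for W: q_W = 10.375 − 0.5q_Z.
Substituting the second reaction function into the first: q_Z = 8.75 − 0.5(10.375 − 0.5q_Z), which gives 0.75q_Z = 3.5625 ⇒ q_Z = 4.75.
Then q_W = 10.375 − 0.5·4.75 = 8.
Total export volume: 4.75 + 8 = 12.75.

12.75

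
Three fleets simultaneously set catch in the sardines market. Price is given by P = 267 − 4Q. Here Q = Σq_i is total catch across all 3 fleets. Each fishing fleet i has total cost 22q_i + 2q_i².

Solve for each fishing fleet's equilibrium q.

A representative fishing fleet's profit is π_i = q_i(267 − 4Q) − 22q_i − 2q_i², with Q = q_i + Σ_{j≠i} q_j.
First-order condition: 245 − 12q_i − 4Σ_{j≠i} q_j = 0.
Imposing symmetry (q_j = q for all j) turns Σ_{j≠i} q_j into 2q, so 245 = 20q and q = 12.25.

12.25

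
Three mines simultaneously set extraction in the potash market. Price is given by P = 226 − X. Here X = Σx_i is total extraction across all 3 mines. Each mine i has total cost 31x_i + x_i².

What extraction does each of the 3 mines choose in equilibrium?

32.5

A representative mine's profit is π_i = x_i(226 − X) − 31x_i − x_i², with X = x_i + Σ_{j≠i} x_j.
First-order condition: 195 − 4x_i − Σ_{j≠i} x_j = 0.
Imposing symmetry (x_j = x for all j) turns Σ_{j≠i} x_j into 2x, so 195 = 6x and x = 32.5.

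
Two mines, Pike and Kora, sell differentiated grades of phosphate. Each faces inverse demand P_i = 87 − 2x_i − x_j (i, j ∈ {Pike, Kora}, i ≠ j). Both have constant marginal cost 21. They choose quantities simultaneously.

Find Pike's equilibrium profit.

Mine Pike's profit: π = x_{Pike}(87 − 2x_{Pike} − x_{Kora}) − 21x_{Pike}.
∂π/∂x_{Pike} = 66 − 4x_{Pike} − x_{Kora} = 0 ⇒ x_{Pike} = 16.5 − 0.25x_{Kora}.
The game is symmetric, so in equilibrium x_{Kora} = x_{Pike}: the reaction function gives 1.25x_{Pike} = 16.5, hence x_{Pike} = 13.2.
P_{Pike} = 87 − 2·13.2 − 13.2 = 47.4.
Profit = (47.4 − 21)·13.2 = 348.48.

348.48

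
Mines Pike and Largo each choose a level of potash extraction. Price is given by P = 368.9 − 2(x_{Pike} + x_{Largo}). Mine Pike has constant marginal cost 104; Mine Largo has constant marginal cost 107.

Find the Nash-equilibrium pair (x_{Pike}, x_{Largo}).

44.65, 43.15

Mine Pike's profit: π = x_{Pike}(368.9 − 2(x_{Pike} + x_{Largo})) − 104x_{Pike}.
∂π/∂x_{Pike} = 264.9 − 4x_{Pike} − 2x_{Largo} = 0, so x_{Pike} = 66.225 − 0.5x_{Largo}.
By the same steps for Largo: x_{Largo} = 65.475 − 0.5x_{Pike}.
Substituting the second reaction function into the first: x_{Pike} = 66.225 − 0.5(65.475 − 0.5x_{Pike}), which gives 0.75x_{Pike} = 33.4875 ⇒ x_{Pike} = 44.65.
Then x_{Largo} = 65.475 − 0.5·44.65 = 43.15.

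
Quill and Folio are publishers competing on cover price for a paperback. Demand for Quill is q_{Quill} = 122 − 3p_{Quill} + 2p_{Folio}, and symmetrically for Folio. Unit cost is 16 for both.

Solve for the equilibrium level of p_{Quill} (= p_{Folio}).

Quill's profit: π = (p_{Quill} − 16)(122 − 3p_{Quill} + 2p_{Folio}).
∂π/∂p_{Quill} = 170 − 6p_{Quill} + 2p_{Folio} = 0 ⇒ p_{Quill} = 85/3 + (1/3)p_{Folio}.
Setting p_{Quill} = p_{Folio} in the reaction function: p_{Quill} = 85/3 + (1/3)p_{Quill}, so p_{Quill} = (85/3) / (2/3) = 42.5.

42.5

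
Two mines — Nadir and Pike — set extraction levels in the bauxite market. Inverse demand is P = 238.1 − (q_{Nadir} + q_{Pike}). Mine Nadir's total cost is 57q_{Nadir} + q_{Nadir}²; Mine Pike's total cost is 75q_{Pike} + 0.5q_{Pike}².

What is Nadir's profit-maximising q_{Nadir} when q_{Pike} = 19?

Mine Nadir's profit: π = q_{Nadir}(238.1 − (q_{Nadir} + q_{Pike})) − 57q_{Nadir} − q_{Nadir}².
∂π/∂q_{Nadir} = 181.1 − 4q_{Nadir} − q_{Pike} = 0, so q_{Nadir} = 45.275 − 0.25q_{Pike}.
At q_{Pike} = 19: q_{Nadir} = 45.275 − 0.25·19 = 40.525.

40.525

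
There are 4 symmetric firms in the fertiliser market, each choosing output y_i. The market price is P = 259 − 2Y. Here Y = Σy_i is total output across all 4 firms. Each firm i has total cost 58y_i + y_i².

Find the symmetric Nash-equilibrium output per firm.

16.75

A representative firm's profit is π_i = y_i(259 − 2Y) − 58y_i − y_i², with Y = y_i + Σ_{j≠i} y_j.
First-order condition: 201 − 6y_i − 2Σ_{j≠i} y_j = 0.
Imposing symmetry (y_j = y for all j) turns Σ_{j≠i} y_j into 3y, so 201 = 12y and y = 16.75.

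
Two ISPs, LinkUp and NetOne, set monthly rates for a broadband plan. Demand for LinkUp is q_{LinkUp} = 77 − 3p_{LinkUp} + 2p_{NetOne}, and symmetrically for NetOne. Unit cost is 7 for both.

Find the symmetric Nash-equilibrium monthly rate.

LinkUp's profit: π = (p_{LinkUp} − 7)(77 − 3p_{LinkUp} + 2p_{NetOne}).
∂π/∂p_{LinkUp} = 98 − 6p_{LinkUp} + 2p_{NetOne} = 0 ⇒ p_{LinkUp} = 49/3 + (1/3)p_{NetOne}.
Setting p_{LinkUp} = p_{NetOne} in the reaction function: p_{LinkUp} = 49/3 + (1/3)p_{LinkUp}, so p_{LinkUp} = (49/3) / (2/3) = 24.5.

24.5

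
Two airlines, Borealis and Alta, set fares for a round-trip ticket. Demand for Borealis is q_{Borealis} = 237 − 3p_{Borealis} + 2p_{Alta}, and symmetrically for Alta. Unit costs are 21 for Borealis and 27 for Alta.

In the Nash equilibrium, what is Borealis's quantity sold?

165.375

Borealis's profit: π = (p_{Borealis} − 21)(237 − 3p_{Borealis} + 2p_{Alta}).
∂π/∂p_{Borealis} = 300 − 6p_{Borealis} + 2p_{Alta} = 0 ⇒ p_{Borealis} = 50 + (1/3)p_{Alta}.
Similarly p_{Alta} = 53 + (1/3)p_{Borealis}.
Plugging p_{Alta} into Borealis's best response: p_{Borealis} = 50 + (1/3)(53 + (1/3)p_{Borealis}) ⇒ (8/9)p_{Borealis} = 203/3, so p_{Borealis} = 76.125.
Then p_{Alta} = 53 + (1/3)·76.125 = 78.375.
q_{Borealis} = 237 − 3·76.125 + 2·78.375 = 165.375.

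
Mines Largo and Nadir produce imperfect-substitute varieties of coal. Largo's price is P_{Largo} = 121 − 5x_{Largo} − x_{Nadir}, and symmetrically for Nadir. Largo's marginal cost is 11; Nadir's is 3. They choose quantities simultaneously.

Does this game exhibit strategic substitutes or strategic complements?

Mine Largo's profit: π = x_{Largo}(121 − 5x_{Largo} − x_{Nadir}) − 11x_{Largo}.
∂π/∂x_{Largo} = 110 − 10x_{Largo} − x_{Nadir} = 0 ⇒ x_{Largo} = 11 − 0.1x_{Nadir}.
The best-response slope dx_{Largo}/dx_{Nadir} = −0.1 < 0: the reaction function is downward-sloping, so the choices are strategic substitutes.

strategic substitutes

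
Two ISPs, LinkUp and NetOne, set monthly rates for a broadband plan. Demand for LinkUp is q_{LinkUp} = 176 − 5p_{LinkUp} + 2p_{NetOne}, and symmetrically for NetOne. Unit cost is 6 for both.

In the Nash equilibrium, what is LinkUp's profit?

LinkUp's profit: π = (p_{LinkUp} − 6)(176 − 5p_{LinkUp} + 2p_{NetOne}).
∂π/∂p_{LinkUp} = 206 − 10p_{LinkUp} + 2p_{NetOne} = 0 ⇒ p_{LinkUp} = 20.6 + 0.2p_{NetOne}.
The game is symmetric, so in equilibrium p_{NetOne} = p_{LinkUp}: the reaction function gives 0.8p_{LinkUp} = 20.6, hence p_{LinkUp} = 25.75.
q_{LinkUp} = 176 − 5·25.75 + 2·25.75 = 98.75.
Profit = (25.75 − 6)·98.75 = 1950.3125.

1950.3125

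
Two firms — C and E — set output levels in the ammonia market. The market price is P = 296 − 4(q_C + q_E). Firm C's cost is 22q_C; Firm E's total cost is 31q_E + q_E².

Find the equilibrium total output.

42.25

Firm C's profit: π = q_C(296 − 4(q_C + q_E)) − 22q_C.
∂π/∂q_C = 274 − 8q_C − 4q_E = 0, so q_C = 34.25 − 0.5q_E.
For E: ∂π/∂q_E = 265 − 10q_E − 4q_C = 0 ⇒ q_E = 26.5 − 0.4q_C.
Solving the two reaction functions simultaneously: (1 − (−0.5)(−0.4))q_C = 34.25 − 0.5·26.5, so 0.8q_C = 21 and q_C = 26.25.
Then q_E = 26.5 − 0.4·26.25 = 16.
Total output: 26.25 + 16 = 42.25.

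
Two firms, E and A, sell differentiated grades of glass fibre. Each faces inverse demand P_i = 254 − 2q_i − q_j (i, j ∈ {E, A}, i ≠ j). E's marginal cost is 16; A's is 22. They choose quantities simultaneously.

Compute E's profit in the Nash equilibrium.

4608

Firm E's profit: π = q_E(254 − 2q_E − q_A) − 16q_E.
∂π/∂q_E = 238 − 4q_E − q_A = 0 ⇒ q_E = 59.5 − 0.25q_A.
Similarly q_A = 58 − 0.25q_E.
Solving the two reaction functions simultaneously: (1 − (−0.25)(−0.25))q_E = 59.5 − 0.25·58, so 0.9375q_E = 45 and q_E = 48.
Then q_A = 58 − 0.25·48 = 46.
P_E = 254 − 2·48 − 46 = 112.
Profit = (112 − 16)·48 = 4608.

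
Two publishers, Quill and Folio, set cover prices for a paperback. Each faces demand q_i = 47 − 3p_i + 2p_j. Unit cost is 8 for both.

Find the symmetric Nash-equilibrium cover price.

17.75

Quill's profit: π = (p_{Quill} − 8)(47 − 3p_{Quill} + 2p_{Folio}).
∂π/∂p_{Quill} = 71 − 6p_{Quill} + 2p_{Folio} = 0 ⇒ p_{Quill} = 71/6 + (1/3)p_{Folio}.
The game is symmetric, so in equilibrium p_{Folio} = p_{Quill}: the reaction function gives (2/3)p_{Quill} = 71/6, hence p_{Quill} = 17.75.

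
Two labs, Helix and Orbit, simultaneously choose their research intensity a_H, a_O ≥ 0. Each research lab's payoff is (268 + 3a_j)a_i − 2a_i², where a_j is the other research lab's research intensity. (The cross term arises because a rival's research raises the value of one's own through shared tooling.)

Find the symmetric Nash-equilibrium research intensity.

268

Helix's payoff is (268 + 3a_O)a_H − 2a_H².
∂π/∂a_H = 268 + 3a_O − 4a_H = 0, so a_H = 67 + 0.75a_O.
Setting a_H = a_O in the reaction function: a_H = 67 + 0.75a_H, so a_H = 67 / 0.25 = 268.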